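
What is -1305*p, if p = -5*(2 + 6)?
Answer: 52200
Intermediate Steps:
p = -40 (p = -5*8 = -40)
-1305*p = -1305*(-40) = -1*(-52200) = 52200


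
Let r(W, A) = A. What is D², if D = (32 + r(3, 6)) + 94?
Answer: 17424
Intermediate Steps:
D = 132 (D = (32 + 6) + 94 = 38 + 94 = 132)
D² = 132² = 17424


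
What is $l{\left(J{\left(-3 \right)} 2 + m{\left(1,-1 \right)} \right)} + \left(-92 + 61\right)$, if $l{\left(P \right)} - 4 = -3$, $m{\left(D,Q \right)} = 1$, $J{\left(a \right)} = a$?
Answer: $-30$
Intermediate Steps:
$l{\left(P \right)} = 1$ ($l{\left(P \right)} = 4 - 3 = 1$)
$l{\left(J{\left(-3 \right)} 2 + m{\left(1,-1 \right)} \right)} + \left(-92 + 61\right) = 1 + \left(-92 + 61\right) = 1 - 31 = -30$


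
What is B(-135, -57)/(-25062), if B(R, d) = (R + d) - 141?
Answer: 111/8354 ≈ 0.013287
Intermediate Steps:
B(R, d) = -141 + R + d
B(-135, -57)/(-25062) = (-141 - 135 - 57)/(-25062) = -333*(-1/25062) = 111/8354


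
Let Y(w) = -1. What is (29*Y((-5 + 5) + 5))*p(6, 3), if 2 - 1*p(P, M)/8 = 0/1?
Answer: -464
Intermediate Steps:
p(P, M) = 16 (p(P, M) = 16 - 0/1 = 16 - 0 = 16 - 8*0 = 16 + 0 = 16)
(29*Y((-5 + 5) + 5))*p(6, 3) = (29*(-1))*16 = -29*16 = -464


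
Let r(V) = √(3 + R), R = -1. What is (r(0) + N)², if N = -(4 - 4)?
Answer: 2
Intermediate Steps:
N = 0 (N = -1*0 = 0)
r(V) = √2 (r(V) = √(3 - 1) = √2)
(r(0) + N)² = (√2 + 0)² = (√2)² = 2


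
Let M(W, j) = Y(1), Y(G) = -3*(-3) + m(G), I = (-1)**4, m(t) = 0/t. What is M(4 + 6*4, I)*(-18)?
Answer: -162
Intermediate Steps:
m(t) = 0
I = 1
Y(G) = 9 (Y(G) = -3*(-3) + 0 = 9 + 0 = 9)
M(W, j) = 9
M(4 + 6*4, I)*(-18) = 9*(-18) = -162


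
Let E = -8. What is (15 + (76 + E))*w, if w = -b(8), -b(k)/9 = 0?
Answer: 0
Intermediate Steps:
b(k) = 0 (b(k) = -9*0 = 0)
w = 0 (w = -1*0 = 0)
(15 + (76 + E))*w = (15 + (76 - 8))*0 = (15 + 68)*0 = 83*0 = 0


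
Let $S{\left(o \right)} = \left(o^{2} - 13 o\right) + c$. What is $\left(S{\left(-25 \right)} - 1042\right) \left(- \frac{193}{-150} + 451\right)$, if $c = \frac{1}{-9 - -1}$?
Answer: $- \frac{50000291}{1200} \approx -41667.0$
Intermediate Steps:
$c = - \frac{1}{8}$ ($c = \frac{1}{-9 + 1} = \frac{1}{-8} = - \frac{1}{8} \approx -0.125$)
$S{\left(o \right)} = - \frac{1}{8} + o^{2} - 13 o$ ($S{\left(o \right)} = \left(o^{2} - 13 o\right) - \frac{1}{8} = - \frac{1}{8} + o^{2} - 13 o$)
$\left(S{\left(-25 \right)} - 1042\right) \left(- \frac{193}{-150} + 451\right) = \left(\left(- \frac{1}{8} + \left(-25\right)^{2} - -325\right) - 1042\right) \left(- \frac{193}{-150} + 451\right) = \left(\left(- \frac{1}{8} + 625 + 325\right) - 1042\right) \left(\left(-193\right) \left(- \frac{1}{150}\right) + 451\right) = \left(\frac{7599}{8} - 1042\right) \left(\frac{193}{150} + 451\right) = \left(- \frac{737}{8}\right) \frac{67843}{150} = - \frac{50000291}{1200}$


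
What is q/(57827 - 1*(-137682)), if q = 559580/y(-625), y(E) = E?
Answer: -111916/24438625 ≈ -0.0045795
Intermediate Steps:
q = -111916/125 (q = 559580/(-625) = 559580*(-1/625) = -111916/125 ≈ -895.33)
q/(57827 - 1*(-137682)) = -111916/(125*(57827 - 1*(-137682))) = -111916/(125*(57827 + 137682)) = -111916/125/195509 = -111916/125*1/195509 = -111916/24438625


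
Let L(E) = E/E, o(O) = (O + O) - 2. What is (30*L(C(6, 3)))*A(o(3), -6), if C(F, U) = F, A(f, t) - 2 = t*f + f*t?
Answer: -1380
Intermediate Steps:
o(O) = -2 + 2*O (o(O) = 2*O - 2 = -2 + 2*O)
A(f, t) = 2 + 2*f*t (A(f, t) = 2 + (t*f + f*t) = 2 + (f*t + f*t) = 2 + 2*f*t)
L(E) = 1
(30*L(C(6, 3)))*A(o(3), -6) = (30*1)*(2 + 2*(-2 + 2*3)*(-6)) = 30*(2 + 2*(-2 + 6)*(-6)) = 30*(2 + 2*4*(-6)) = 30*(2 - 48) = 30*(-46) = -1380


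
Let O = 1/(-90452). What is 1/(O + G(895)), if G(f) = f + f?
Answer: 90452/161909079 ≈ 0.00055866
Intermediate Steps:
O = -1/90452 ≈ -1.1056e-5
G(f) = 2*f
1/(O + G(895)) = 1/(-1/90452 + 2*895) = 1/(-1/90452 + 1790) = 1/(161909079/90452) = 90452/161909079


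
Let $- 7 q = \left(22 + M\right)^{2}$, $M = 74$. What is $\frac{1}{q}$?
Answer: $- \frac{7}{9216} \approx -0.00075955$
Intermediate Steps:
$q = - \frac{9216}{7}$ ($q = - \frac{\left(22 + 74\right)^{2}}{7} = - \frac{96^{2}}{7} = \left(- \frac{1}{7}\right) 9216 = - \frac{9216}{7} \approx -1316.6$)
$\frac{1}{q} = \frac{1}{- \frac{9216}{7}} = - \frac{7}{9216}$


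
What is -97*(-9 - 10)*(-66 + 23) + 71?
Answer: -79178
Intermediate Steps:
-97*(-9 - 10)*(-66 + 23) + 71 = -(-1843)*(-43) + 71 = -97*817 + 71 = -79249 + 71 = -79178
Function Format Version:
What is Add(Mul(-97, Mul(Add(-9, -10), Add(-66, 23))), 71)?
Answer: -79178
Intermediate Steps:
Add(Mul(-97, Mul(Add(-9, -10), Add(-66, 23))), 71) = Add(Mul(-97, Mul(-19, -43)), 71) = Add(Mul(-97, 817), 71) = Add(-79249, 71) = -79178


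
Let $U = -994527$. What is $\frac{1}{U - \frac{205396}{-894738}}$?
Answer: $- \frac{447369}{444920446765} \approx -1.0055 \cdot 10^{-6}$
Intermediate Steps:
$\frac{1}{U - \frac{205396}{-894738}} = \frac{1}{-994527 - \frac{205396}{-894738}} = \frac{1}{-994527 - - \frac{102698}{447369}} = \frac{1}{-994527 + \frac{102698}{447369}} = \frac{1}{- \frac{444920446765}{447369}} = - \frac{447369}{444920446765}$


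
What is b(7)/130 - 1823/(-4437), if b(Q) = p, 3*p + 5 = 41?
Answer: 145117/288405 ≈ 0.50317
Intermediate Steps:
p = 12 (p = -5/3 + (⅓)*41 = -5/3 + 41/3 = 12)
b(Q) = 12
b(7)/130 - 1823/(-4437) = 12/130 - 1823/(-4437) = 12*(1/130) - 1823*(-1/4437) = 6/65 + 1823/4437 = 145117/288405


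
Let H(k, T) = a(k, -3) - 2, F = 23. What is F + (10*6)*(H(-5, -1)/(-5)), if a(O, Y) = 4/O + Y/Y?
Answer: 223/5 ≈ 44.600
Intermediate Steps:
a(O, Y) = 1 + 4/O (a(O, Y) = 4/O + 1 = 1 + 4/O)
H(k, T) = -2 + (4 + k)/k (H(k, T) = (4 + k)/k - 2 = -2 + (4 + k)/k)
F + (10*6)*(H(-5, -1)/(-5)) = 23 + (10*6)*(((4 - 1*(-5))/(-5))/(-5)) = 23 + 60*(-(4 + 5)/5*(-⅕)) = 23 + 60*(-⅕*9*(-⅕)) = 23 + 60*(-9/5*(-⅕)) = 23 + 60*(9/25) = 23 + 108/5 = 223/5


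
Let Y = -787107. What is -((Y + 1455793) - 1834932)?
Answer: 1166246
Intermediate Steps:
-((Y + 1455793) - 1834932) = -((-787107 + 1455793) - 1834932) = -(668686 - 1834932) = -1*(-1166246) = 1166246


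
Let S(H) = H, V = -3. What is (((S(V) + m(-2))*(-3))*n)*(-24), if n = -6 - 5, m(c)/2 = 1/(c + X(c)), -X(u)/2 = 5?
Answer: 2508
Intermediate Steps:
X(u) = -10 (X(u) = -2*5 = -10)
m(c) = 2/(-10 + c) (m(c) = 2/(c - 10) = 2/(-10 + c))
n = -11
(((S(V) + m(-2))*(-3))*n)*(-24) = (((-3 + 2/(-10 - 2))*(-3))*(-11))*(-24) = (((-3 + 2/(-12))*(-3))*(-11))*(-24) = (((-3 + 2*(-1/12))*(-3))*(-11))*(-24) = (((-3 - ⅙)*(-3))*(-11))*(-24) = (-19/6*(-3)*(-11))*(-24) = ((19/2)*(-11))*(-24) = -209/2*(-24) = 2508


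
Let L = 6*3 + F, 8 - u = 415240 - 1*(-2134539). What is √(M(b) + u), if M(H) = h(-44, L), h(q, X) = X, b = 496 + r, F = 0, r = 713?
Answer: I*√2549753 ≈ 1596.8*I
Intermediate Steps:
u = -2549771 (u = 8 - (415240 - 1*(-2134539)) = 8 - (415240 + 2134539) = 8 - 1*2549779 = 8 - 2549779 = -2549771)
b = 1209 (b = 496 + 713 = 1209)
L = 18 (L = 6*3 + 0 = 18 + 0 = 18)
M(H) = 18
√(M(b) + u) = √(18 - 2549771) = √(-2549753) = I*√2549753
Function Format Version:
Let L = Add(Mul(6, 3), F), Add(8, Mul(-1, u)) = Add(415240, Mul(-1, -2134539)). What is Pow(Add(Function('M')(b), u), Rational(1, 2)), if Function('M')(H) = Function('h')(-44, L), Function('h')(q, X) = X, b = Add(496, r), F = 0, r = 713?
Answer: Mul(I, Pow(2549753, Rational(1, 2))) ≈ Mul(1596.8, I)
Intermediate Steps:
u = -2549771 (u = Add(8, Mul(-1, Add(415240, Mul(-1, -2134539)))) = Add(8, Mul(-1, Add(415240, 2134539))) = Add(8, Mul(-1, 2549779)) = Add(8, -2549779) = -2549771)
b = 1209 (b = Add(496, 713) = 1209)
L = 18 (L = Add(Mul(6, 3), 0) = Add(18, 0) = 18)
Function('M')(H) = 18
Pow(Add(Function('M')(b), u), Rational(1, 2)) = Pow(Add(18, -2549771), Rational(1, 2)) = Pow(-2549753, Rational(1, 2)) = Mul(I, Pow(2549753, Rational(1, 2)))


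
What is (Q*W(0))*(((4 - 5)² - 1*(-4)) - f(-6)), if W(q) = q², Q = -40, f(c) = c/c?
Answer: 0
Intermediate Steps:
f(c) = 1
(Q*W(0))*(((4 - 5)² - 1*(-4)) - f(-6)) = (-40*0²)*(((4 - 5)² - 1*(-4)) - 1*1) = (-40*0)*(((-1)² + 4) - 1) = 0*((1 + 4) - 1) = 0*(5 - 1) = 0*4 = 0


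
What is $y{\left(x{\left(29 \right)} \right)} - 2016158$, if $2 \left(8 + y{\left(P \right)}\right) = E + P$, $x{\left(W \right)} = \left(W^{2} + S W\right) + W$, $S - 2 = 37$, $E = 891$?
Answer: $-2014720$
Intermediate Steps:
$S = 39$ ($S = 2 + 37 = 39$)
$x{\left(W \right)} = W^{2} + 40 W$ ($x{\left(W \right)} = \left(W^{2} + 39 W\right) + W = W^{2} + 40 W$)
$y{\left(P \right)} = \frac{875}{2} + \frac{P}{2}$ ($y{\left(P \right)} = -8 + \frac{891 + P}{2} = -8 + \left(\frac{891}{2} + \frac{P}{2}\right) = \frac{875}{2} + \frac{P}{2}$)
$y{\left(x{\left(29 \right)} \right)} - 2016158 = \left(\frac{875}{2} + \frac{29 \left(40 + 29\right)}{2}\right) - 2016158 = \left(\frac{875}{2} + \frac{29 \cdot 69}{2}\right) - 2016158 = \left(\frac{875}{2} + \frac{1}{2} \cdot 2001\right) - 2016158 = \left(\frac{875}{2} + \frac{2001}{2}\right) - 2016158 = 1438 - 2016158 = -2014720$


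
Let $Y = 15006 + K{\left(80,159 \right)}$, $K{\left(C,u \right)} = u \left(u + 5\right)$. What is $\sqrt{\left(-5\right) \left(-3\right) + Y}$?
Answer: $\sqrt{41097} \approx 202.72$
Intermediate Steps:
$K{\left(C,u \right)} = u \left(5 + u\right)$
$Y = 41082$ ($Y = 15006 + 159 \left(5 + 159\right) = 15006 + 159 \cdot 164 = 15006 + 26076 = 41082$)
$\sqrt{\left(-5\right) \left(-3\right) + Y} = \sqrt{\left(-5\right) \left(-3\right) + 41082} = \sqrt{15 + 41082} = \sqrt{41097}$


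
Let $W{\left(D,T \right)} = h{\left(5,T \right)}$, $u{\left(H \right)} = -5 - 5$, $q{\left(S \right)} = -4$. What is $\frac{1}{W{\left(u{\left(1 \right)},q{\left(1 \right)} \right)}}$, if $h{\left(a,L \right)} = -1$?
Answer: $-1$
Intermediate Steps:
$u{\left(H \right)} = -10$
$W{\left(D,T \right)} = -1$
$\frac{1}{W{\left(u{\left(1 \right)},q{\left(1 \right)} \right)}} = \frac{1}{-1} = -1$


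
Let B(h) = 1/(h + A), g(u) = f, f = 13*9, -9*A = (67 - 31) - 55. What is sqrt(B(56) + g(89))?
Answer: 60*sqrt(8891)/523 ≈ 10.817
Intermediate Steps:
A = 19/9 (A = -((67 - 31) - 55)/9 = -(36 - 55)/9 = -1/9*(-19) = 19/9 ≈ 2.1111)
f = 117
g(u) = 117
B(h) = 1/(19/9 + h) (B(h) = 1/(h + 19/9) = 1/(19/9 + h))
sqrt(B(56) + g(89)) = sqrt(9/(19 + 9*56) + 117) = sqrt(9/(19 + 504) + 117) = sqrt(9/523 + 117) = sqrt(61200/523) = 60*sqrt(8891)/523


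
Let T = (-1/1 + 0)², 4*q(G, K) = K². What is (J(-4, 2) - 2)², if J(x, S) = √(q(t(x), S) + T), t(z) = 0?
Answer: (2 - √2)² ≈ 0.34315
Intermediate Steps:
q(G, K) = K²/4
T = 1 (T = (-1*1 + 0)² = (-1 + 0)² = (-1)² = 1)
J(x, S) = √(1 + S²/4) (J(x, S) = √(S²/4 + 1) = √(1 + S²/4))
(J(-4, 2) - 2)² = (√(4 + 2²)/2 - 2)² = (√(4 + 4)/2 - 2)² = (√8/2 - 2)² = ((2*√2)/2 - 2)² = (√2 - 2)² = (-2 + √2)²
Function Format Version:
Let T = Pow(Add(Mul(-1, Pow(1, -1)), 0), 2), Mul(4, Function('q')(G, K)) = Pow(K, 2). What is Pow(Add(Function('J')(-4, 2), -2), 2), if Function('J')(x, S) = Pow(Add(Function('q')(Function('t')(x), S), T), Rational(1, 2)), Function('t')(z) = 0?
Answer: Pow(Add(2, Mul(-1, Pow(2, Rational(1, 2)))), 2) ≈ 0.34315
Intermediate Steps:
Function('q')(G, K) = Mul(Rational(1, 4), Pow(K, 2))
T = 1 (T = Pow(Add(Mul(-1, 1), 0), 2) = Pow(Add(-1, 0), 2) = Pow(-1, 2) = 1)
Function('J')(x, S) = Pow(Add(1, Mul(Rational(1, 4), Pow(S, 2))), Rational(1, 2)) (Function('J')(x, S) = Pow(Add(Mul(Rational(1, 4), Pow(S, 2)), 1), Rational(1, 2)) = Pow(Add(1, Mul(Rational(1, 4), Pow(S, 2))), Rational(1, 2)))
Pow(Add(Function('J')(-4, 2), -2), 2) = Pow(Add(Mul(Rational(1, 2), Pow(Add(4, Pow(2, 2)), Rational(1, 2))), -2), 2) = Pow(Add(Mul(Rational(1, 2), Pow(Add(4, 4), Rational(1, 2))), -2), 2) = Pow(Add(Mul(Rational(1, 2), Pow(8, Rational(1, 2))), -2), 2) = Pow(Add(Mul(Rational(1, 2), Mul(2, Pow(2, Rational(1, 2)))), -2), 2) = Pow(Add(Pow(2, Rational(1, 2)), -2), 2) = Pow(Add(-2, Pow(2, Rational(1, 2))), 2)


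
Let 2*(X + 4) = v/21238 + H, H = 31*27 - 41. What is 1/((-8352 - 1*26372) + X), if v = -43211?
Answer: -6068/208320613 ≈ -2.9128e-5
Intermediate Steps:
H = 796 (H = 837 - 41 = 796)
X = 2384619/6068 (X = -4 + (-43211/21238 + 796)/2 = -4 + (-43211*1/21238 + 796)/2 = -4 + (-6173/3034 + 796)/2 = -4 + (½)*(2408891/3034) = -4 + 2408891/6068 = 2384619/6068 ≈ 392.98)
1/((-8352 - 1*26372) + X) = 1/((-8352 - 1*26372) + 2384619/6068) = 1/((-8352 - 26372) + 2384619/6068) = 1/(-34724 + 2384619/6068) = 1/(-208320613/6068) = -6068/208320613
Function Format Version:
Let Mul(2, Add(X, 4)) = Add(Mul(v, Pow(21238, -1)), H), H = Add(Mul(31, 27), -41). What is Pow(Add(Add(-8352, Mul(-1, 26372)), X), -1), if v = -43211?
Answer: Rational(-6068, 208320613) ≈ -2.9128e-5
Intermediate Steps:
H = 796 (H = Add(837, -41) = 796)
X = Rational(2384619, 6068) (X = Add(-4, Mul(Rational(1, 2), Add(Mul(-43211, Pow(21238, -1)), 796))) = Add(-4, Mul(Rational(1, 2), Add(Mul(-43211, Rational(1, 21238)), 796))) = Add(-4, Mul(Rational(1, 2), Add(Rational(-6173, 3034), 796))) = Add(-4, Mul(Rational(1, 2), Rational(2408891, 3034))) = Add(-4, Rational(2408891, 6068)) = Rational(2384619, 6068) ≈ 392.98)
Pow(Add(Add(-8352, Mul(-1, 26372)), X), -1) = Pow(Add(Add(-8352, Mul(-1, 26372)), Rational(2384619, 6068)), -1) = Pow(Add(Add(-8352, -26372), Rational(2384619, 6068)), -1) = Pow(Add(-34724, Rational(2384619, 6068)), -1) = Pow(Rational(-208320613, 6068), -1) = Rational(-6068, 208320613)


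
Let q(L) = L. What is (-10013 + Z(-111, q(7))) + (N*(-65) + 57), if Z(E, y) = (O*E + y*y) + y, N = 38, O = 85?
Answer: -21805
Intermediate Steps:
Z(E, y) = y + y² + 85*E (Z(E, y) = (85*E + y*y) + y = (85*E + y²) + y = (y² + 85*E) + y = y + y² + 85*E)
(-10013 + Z(-111, q(7))) + (N*(-65) + 57) = (-10013 + (7 + 7² + 85*(-111))) + (38*(-65) + 57) = (-10013 + (7 + 49 - 9435)) + (-2470 + 57) = (-10013 - 9379) - 2413 = -19392 - 2413 = -21805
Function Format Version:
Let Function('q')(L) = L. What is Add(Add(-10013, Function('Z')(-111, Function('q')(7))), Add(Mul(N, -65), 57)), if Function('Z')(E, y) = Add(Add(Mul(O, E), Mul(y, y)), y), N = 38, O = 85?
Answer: -21805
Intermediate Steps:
Function('Z')(E, y) = Add(y, Pow(y, 2), Mul(85, E)) (Function('Z')(E, y) = Add(Add(Mul(85, E), Mul(y, y)), y) = Add(Add(Mul(85, E), Pow(y, 2)), y) = Add(Add(Pow(y, 2), Mul(85, E)), y) = Add(y, Pow(y, 2), Mul(85, E)))
Add(Add(-10013, Function('Z')(-111, Function('q')(7))), Add(Mul(N, -65), 57)) = Add(Add(-10013, Add(7, Pow(7, 2), Mul(85, -111))), Add(Mul(38, -65), 57)) = Add(Add(-10013, Add(7, 49, -9435)), Add(-2470, 57)) = Add(Add(-10013, -9379), -2413) = Add(-19392, -2413) = -21805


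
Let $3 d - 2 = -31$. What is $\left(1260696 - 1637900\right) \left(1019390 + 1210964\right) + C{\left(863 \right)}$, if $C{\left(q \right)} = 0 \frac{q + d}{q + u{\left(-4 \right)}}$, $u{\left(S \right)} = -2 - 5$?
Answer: $-841298450216$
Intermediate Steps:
$d = - \frac{29}{3}$ ($d = \frac{2}{3} + \frac{1}{3} \left(-31\right) = \frac{2}{3} - \frac{31}{3} = - \frac{29}{3} \approx -9.6667$)
$u{\left(S \right)} = -7$ ($u{\left(S \right)} = -2 - 5 = -7$)
$C{\left(q \right)} = 0$ ($C{\left(q \right)} = 0 \frac{q - \frac{29}{3}}{q - 7} = 0 \frac{- \frac{29}{3} + q}{-7 + q} = 0$)
$\left(1260696 - 1637900\right) \left(1019390 + 1210964\right) + C{\left(863 \right)} = \left(1260696 - 1637900\right) \left(1019390 + 1210964\right) + 0 = \left(-377204\right) 2230354 + 0 = -841298450216 + 0 = -841298450216$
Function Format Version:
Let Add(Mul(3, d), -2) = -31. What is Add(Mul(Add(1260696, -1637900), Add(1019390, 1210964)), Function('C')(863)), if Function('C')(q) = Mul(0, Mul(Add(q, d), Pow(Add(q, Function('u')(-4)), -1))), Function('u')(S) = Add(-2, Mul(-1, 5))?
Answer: -841298450216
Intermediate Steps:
d = Rational(-29, 3) (d = Add(Rational(2, 3), Mul(Rational(1, 3), -31)) = Add(Rational(2, 3), Rational(-31, 3)) = Rational(-29, 3) ≈ -9.6667)
Function('u')(S) = -7 (Function('u')(S) = Add(-2, -5) = -7)
Function('C')(q) = 0 (Function('C')(q) = Mul(0, Mul(Add(q, Rational(-29, 3)), Pow(Add(q, -7), -1))) = Mul(0, Mul(Add(Rational(-29, 3), q), Pow(Add(-7, q), -1))) = Mul(0, Mul(Pow(Add(-7, q), -1), Add(Rational(-29, 3), q))) = 0)
Add(Mul(Add(1260696, -1637900), Add(1019390, 1210964)), Function('C')(863)) = Add(Mul(Add(1260696, -1637900), Add(1019390, 1210964)), 0) = Add(Mul(-377204, 2230354), 0) = Add(-841298450216, 0) = -841298450216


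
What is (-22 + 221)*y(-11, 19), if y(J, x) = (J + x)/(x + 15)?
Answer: 796/17 ≈ 46.824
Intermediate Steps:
y(J, x) = (J + x)/(15 + x)
(-22 + 221)*y(-11, 19) = (-22 + 221)*((-11 + 19)/(15 + 19)) = 199*(8/34) = 199*((1/34)*8) = 199*(4/17) = 796/17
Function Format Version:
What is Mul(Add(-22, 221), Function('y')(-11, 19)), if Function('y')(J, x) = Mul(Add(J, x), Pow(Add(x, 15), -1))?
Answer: Rational(796, 17) ≈ 46.824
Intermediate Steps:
Function('y')(J, x) = Mul(Pow(Add(15, x), -1), Add(J, x)) (Function('y')(J, x) = Mul(Add(J, x), Pow(Add(15, x), -1)) = Mul(Pow(Add(15, x), -1), Add(J, x)))
Mul(Add(-22, 221), Function('y')(-11, 19)) = Mul(Add(-22, 221), Mul(Pow(Add(15, 19), -1), Add(-11, 19))) = Mul(199, Mul(Pow(34, -1), 8)) = Mul(199, Mul(Rational(1, 34), 8)) = Mul(199, Rational(4, 17)) = Rational(796, 17)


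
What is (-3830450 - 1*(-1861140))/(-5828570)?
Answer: 196931/582857 ≈ 0.33787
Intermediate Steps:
(-3830450 - 1*(-1861140))/(-5828570) = (-3830450 + 1861140)*(-1/5828570) = -1969310*(-1/5828570) = 196931/582857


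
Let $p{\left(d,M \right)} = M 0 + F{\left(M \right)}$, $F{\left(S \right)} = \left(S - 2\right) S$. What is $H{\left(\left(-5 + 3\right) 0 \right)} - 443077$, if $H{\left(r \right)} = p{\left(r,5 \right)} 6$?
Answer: $-442987$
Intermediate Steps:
$F{\left(S \right)} = S \left(-2 + S\right)$ ($F{\left(S \right)} = \left(-2 + S\right) S = S \left(-2 + S\right)$)
$p{\left(d,M \right)} = M \left(-2 + M\right)$ ($p{\left(d,M \right)} = M 0 + M \left(-2 + M\right) = 0 + M \left(-2 + M\right) = M \left(-2 + M\right)$)
$H{\left(r \right)} = 90$ ($H{\left(r \right)} = 5 \left(-2 + 5\right) 6 = 5 \cdot 3 \cdot 6 = 15 \cdot 6 = 90$)
$H{\left(\left(-5 + 3\right) 0 \right)} - 443077 = 90 - 443077 = -442987$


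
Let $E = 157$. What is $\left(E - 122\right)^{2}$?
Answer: $1225$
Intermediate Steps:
$\left(E - 122\right)^{2} = \left(157 - 122\right)^{2} = 35^{2} = 1225$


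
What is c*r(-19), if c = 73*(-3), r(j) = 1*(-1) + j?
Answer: 4380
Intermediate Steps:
r(j) = -1 + j
c = -219
c*r(-19) = -219*(-1 - 19) = -219*(-20) = 4380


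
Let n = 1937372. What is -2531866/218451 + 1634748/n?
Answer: -1137013490201/105805212693 ≈ -10.746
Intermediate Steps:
-2531866/218451 + 1634748/n = -2531866/218451 + 1634748/1937372 = -2531866*1/218451 + 1634748*(1/1937372) = -2531866/218451 + 408687/484343 = -1137013490201/105805212693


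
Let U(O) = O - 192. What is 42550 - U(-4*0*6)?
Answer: 42742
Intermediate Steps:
U(O) = -192 + O
42550 - U(-4*0*6) = 42550 - (-192 - 4*0*6) = 42550 - (-192 + 0*6) = 42550 - (-192 + 0) = 42550 - 1*(-192) = 42550 + 192 = 42742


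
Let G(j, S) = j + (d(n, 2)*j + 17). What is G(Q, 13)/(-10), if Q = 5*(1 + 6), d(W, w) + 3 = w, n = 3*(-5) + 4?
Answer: -17/10 ≈ -1.7000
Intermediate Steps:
n = -11 (n = -15 + 4 = -11)
d(W, w) = -3 + w
Q = 35 (Q = 5*7 = 35)
G(j, S) = 17 (G(j, S) = j + ((-3 + 2)*j + 17) = j + (-j + 17) = j + (17 - j) = 17)
G(Q, 13)/(-10) = 17/(-10) = -1/10*17 = -17/10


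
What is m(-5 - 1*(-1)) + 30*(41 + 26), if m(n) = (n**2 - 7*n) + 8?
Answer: 2062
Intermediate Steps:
m(n) = 8 + n**2 - 7*n
m(-5 - 1*(-1)) + 30*(41 + 26) = (8 + (-5 - 1*(-1))**2 - 7*(-5 - 1*(-1))) + 30*(41 + 26) = (8 + (-5 + 1)**2 - 7*(-5 + 1)) + 30*67 = (8 + (-4)**2 - 7*(-4)) + 2010 = (8 + 16 + 28) + 2010 = 52 + 2010 = 2062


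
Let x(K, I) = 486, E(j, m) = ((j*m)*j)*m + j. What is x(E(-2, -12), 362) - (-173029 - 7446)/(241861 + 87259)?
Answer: 32026559/65824 ≈ 486.55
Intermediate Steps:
E(j, m) = j + j**2*m**2 (E(j, m) = (m*j**2)*m + j = j**2*m**2 + j = j + j**2*m**2)
x(E(-2, -12), 362) - (-173029 - 7446)/(241861 + 87259) = 486 - (-173029 - 7446)/(241861 + 87259) = 486 - (-180475)/329120 = 486 - 1*(-36095/65824) = 486 + 36095/65824 = 32026559/65824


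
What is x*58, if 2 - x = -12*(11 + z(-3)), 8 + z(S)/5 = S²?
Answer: 11252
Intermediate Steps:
z(S) = -40 + 5*S²
x = 194 (x = 2 - (-12)*(11 + (-40 + 5*(-3)²)) = 2 - (-12)*(11 + (-40 + 5*9)) = 2 - (-12)*(11 + (-40 + 45)) = 2 - (-12)*(11 + 5) = 2 - (-12)*16 = 2 - 1*(-192) = 2 + 192 = 194)
x*58 = 194*58 = 11252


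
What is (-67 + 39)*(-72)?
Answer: 2016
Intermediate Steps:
(-67 + 39)*(-72) = -28*(-72) = 2016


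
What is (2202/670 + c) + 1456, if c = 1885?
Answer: 1120336/335 ≈ 3344.3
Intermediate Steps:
(2202/670 + c) + 1456 = (2202/670 + 1885) + 1456 = (2202*(1/670) + 1885) + 1456 = (1101/335 + 1885) + 1456 = 632576/335 + 1456 = 1120336/335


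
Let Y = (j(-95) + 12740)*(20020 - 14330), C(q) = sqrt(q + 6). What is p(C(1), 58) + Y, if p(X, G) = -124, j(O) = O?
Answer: 71949926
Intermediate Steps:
C(q) = sqrt(6 + q)
Y = 71950050 (Y = (-95 + 12740)*(20020 - 14330) = 12645*5690 = 71950050)
p(C(1), 58) + Y = -124 + 71950050 = 71949926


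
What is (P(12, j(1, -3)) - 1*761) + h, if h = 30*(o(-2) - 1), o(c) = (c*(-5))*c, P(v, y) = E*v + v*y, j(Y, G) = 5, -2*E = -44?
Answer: -1067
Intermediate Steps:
E = 22 (E = -½*(-44) = 22)
P(v, y) = 22*v + v*y
o(c) = -5*c² (o(c) = (-5*c)*c = -5*c²)
h = -630 (h = 30*(-5*(-2)² - 1) = 30*(-5*4 - 1) = 30*(-20 - 1) = 30*(-21) = -630)
(P(12, j(1, -3)) - 1*761) + h = (12*(22 + 5) - 1*761) - 630 = (12*27 - 761) - 630 = (324 - 761) - 630 = -437 - 630 = -1067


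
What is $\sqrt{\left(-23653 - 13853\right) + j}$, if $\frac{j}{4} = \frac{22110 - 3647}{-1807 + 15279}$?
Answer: $\frac{i \sqrt{106346069290}}{1684} \approx 193.65 i$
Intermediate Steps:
$j = \frac{18463}{3368}$ ($j = 4 \frac{22110 - 3647}{-1807 + 15279} = 4 \cdot \frac{18463}{13472} = \frac{18463}{3368} \approx 5.4819$)
$\sqrt{\left(-23653 - 13853\right) + j} = \sqrt{\left(-23653 - 13853\right) + \frac{18463}{3368}} = \sqrt{-37506 + \frac{18463}{3368}} = \sqrt{- \frac{126301745}{3368}} = \frac{i \sqrt{106346069290}}{1684}$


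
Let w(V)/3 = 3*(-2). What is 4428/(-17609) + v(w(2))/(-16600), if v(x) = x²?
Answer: -19802529/73077350 ≈ -0.27098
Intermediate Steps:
w(V) = -18 (w(V) = 3*(3*(-2)) = 3*(-6) = -18)
4428/(-17609) + v(w(2))/(-16600) = 4428/(-17609) + (-18)²/(-16600) = 4428*(-1/17609) + 324*(-1/16600) = -4428/17609 - 81/4150 = -19802529/73077350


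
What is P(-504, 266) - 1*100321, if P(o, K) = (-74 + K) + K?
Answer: -99863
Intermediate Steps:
P(o, K) = -74 + 2*K
P(-504, 266) - 1*100321 = (-74 + 2*266) - 1*100321 = (-74 + 532) - 100321 = 458 - 100321 = -99863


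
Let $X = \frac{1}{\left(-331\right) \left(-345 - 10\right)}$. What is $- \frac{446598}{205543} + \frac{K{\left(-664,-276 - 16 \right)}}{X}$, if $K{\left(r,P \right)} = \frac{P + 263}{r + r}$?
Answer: $\frac{699824494091}{272961104} \approx 2563.8$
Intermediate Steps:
$K{\left(r,P \right)} = \frac{263 + P}{2 r}$
$X = \frac{1}{117505}$ ($X = \frac{1}{\left(-331\right) \left(-355\right)} = \frac{1}{117505} \approx 8.5103 \cdot 10^{-6}$)
$- \frac{446598}{205543} + \frac{K{\left(-664,-276 - 16 \right)}}{X} = - \frac{446598}{205543} + \frac{263 - 292}{2 \left(-664\right)} \frac{1}{\frac{1}{117505}} = \left(-446598\right) \frac{1}{205543} + \frac{1}{2} \left(- \frac{1}{664}\right) \left(263 - 292\right) 117505 = - \frac{446598}{205543} + \frac{1}{2} \left(- \frac{1}{664}\right) \left(263 - 292\right) 117505 = - \frac{446598}{205543} + \frac{1}{2} \left(- \frac{1}{664}\right) \left(-29\right) 117505 = - \frac{446598}{205543} + \frac{29}{1328} \cdot 117505 = - \frac{446598}{205543} + \frac{3407645}{1328} = \frac{699824494091}{272961104}$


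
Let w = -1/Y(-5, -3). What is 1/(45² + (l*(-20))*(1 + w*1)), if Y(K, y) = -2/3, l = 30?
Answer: 1/525 ≈ 0.0019048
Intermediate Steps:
Y(K, y) = -⅔ (Y(K, y) = -2*⅓ = -⅔)
w = 3/2 (w = -1/(-⅔) = -1*(-3/2) = 3/2 ≈ 1.5000)
1/(45² + (l*(-20))*(1 + w*1)) = 1/(45² + (30*(-20))*(1 + (3/2)*1)) = 1/(2025 - 600*(1 + 3/2)) = 1/(2025 - 600*5/2) = 1/(2025 - 1500) = 1/525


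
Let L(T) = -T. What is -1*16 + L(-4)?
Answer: -12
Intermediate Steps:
-1*16 + L(-4) = -1*16 - 1*(-4) = -16 + 4 = -12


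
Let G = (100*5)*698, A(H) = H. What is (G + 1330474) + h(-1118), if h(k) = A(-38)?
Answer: 1679436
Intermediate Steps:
h(k) = -38
G = 349000 (G = 500*698 = 349000)
(G + 1330474) + h(-1118) = (349000 + 1330474) - 38 = 1679474 - 38 = 1679436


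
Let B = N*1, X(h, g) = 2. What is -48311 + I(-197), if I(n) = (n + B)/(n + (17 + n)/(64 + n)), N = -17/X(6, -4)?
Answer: -2514146399/52042 ≈ -48310.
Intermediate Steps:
N = -17/2 ≈ -8.5000
B = -17/2 (B = -17/2*1 = -17/2 ≈ -8.5000)
I(n) = (-17/2 + n)/(n + (17 + n)/(64 + n)) (I(n) = (n - 17/2)/(n + (17 + n)/(64 + n)) = (-17/2 + n)/(n + (17 + n)/(64 + n)))
-48311 + I(-197) = -48311 + (-544 + (-197)**2 + (111/2)*(-197))/(17 + (-197)**2 + 65*(-197)) = -48311 + (-544 + 38809 - 21867/2)/(17 + 38809 - 12805) = -48311 + (54663/2)/26021 = -48311 + (1/26021)*(54663/2) = -48311 + 54663/52042 = -2514146399/52042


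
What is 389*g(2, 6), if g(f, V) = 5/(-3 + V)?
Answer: 1945/3 ≈ 648.33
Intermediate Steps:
389*g(2, 6) = 389*(5/(-3 + 6)) = 389*(5/3) = 1945/3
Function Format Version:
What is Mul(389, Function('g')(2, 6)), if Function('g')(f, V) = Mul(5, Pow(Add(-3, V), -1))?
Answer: Rational(1945, 3) ≈ 648.33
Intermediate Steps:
Mul(389, Function('g')(2, 6)) = Mul(389, Mul(5, Pow(Add(-3, 6), -1))) = Mul(389, Mul(5, Pow(3, -1))) = Mul(389, Mul(5, Rational(1, 3))) = Mul(389, Rational(5, 3)) = Rational(1945, 3)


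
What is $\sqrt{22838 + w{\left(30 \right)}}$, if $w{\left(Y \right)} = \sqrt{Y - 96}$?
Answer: $\sqrt{22838 + i \sqrt{66}} \approx 151.12 + 0.027 i$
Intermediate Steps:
$w{\left(Y \right)} = \sqrt{-96 + Y}$
$\sqrt{22838 + w{\left(30 \right)}} = \sqrt{22838 + \sqrt{-96 + 30}} = \sqrt{22838 + \sqrt{-66}} = \sqrt{22838 + i \sqrt{66}}$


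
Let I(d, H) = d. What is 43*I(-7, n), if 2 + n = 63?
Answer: -301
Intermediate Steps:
n = 61 (n = -2 + 63 = 61)
43*I(-7, n) = 43*(-7) = -301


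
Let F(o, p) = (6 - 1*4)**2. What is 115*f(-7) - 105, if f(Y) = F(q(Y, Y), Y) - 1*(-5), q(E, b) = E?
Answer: 930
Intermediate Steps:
F(o, p) = 4 (F(o, p) = (6 - 4)**2 = 2**2 = 4)
f(Y) = 9 (f(Y) = 4 - 1*(-5) = 4 + 5 = 9)
115*f(-7) - 105 = 115*9 - 105 = 1035 - 105 = 930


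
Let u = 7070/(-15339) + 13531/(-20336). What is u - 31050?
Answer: -9685899046729/311933904 ≈ -31051.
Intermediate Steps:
u = -351327529/311933904 (u = 7070*(-1/15339) + 13531*(-1/20336) = -7070/15339 - 13531/20336 = -351327529/311933904 ≈ -1.1263)
u - 31050 = -351327529/311933904 - 31050 = -9685899046729/311933904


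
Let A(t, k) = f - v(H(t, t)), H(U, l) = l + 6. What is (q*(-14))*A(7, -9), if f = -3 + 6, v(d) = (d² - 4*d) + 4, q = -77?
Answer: -127204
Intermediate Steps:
H(U, l) = 6 + l
v(d) = 4 + d² - 4*d
f = 3
A(t, k) = 23 - (6 + t)² + 4*t (A(t, k) = 3 - (4 + (6 + t)² - 4*(6 + t)) = 3 - (4 + (6 + t)² + (-24 - 4*t)) = 3 - (-20 + (6 + t)² - 4*t) = 3 + (20 - (6 + t)² + 4*t) = 23 - (6 + t)² + 4*t)
(q*(-14))*A(7, -9) = (-77*(-14))*(23 - (6 + 7)² + 4*7) = 1078*(23 - 1*13² + 28) = 1078*(23 - 1*169 + 28) = 1078*(23 - 169 + 28) = 1078*(-118) = -127204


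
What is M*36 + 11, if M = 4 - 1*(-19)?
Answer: 839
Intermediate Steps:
M = 23 (M = 4 + 19 = 23)
M*36 + 11 = 23*36 + 11 = 828 + 11 = 839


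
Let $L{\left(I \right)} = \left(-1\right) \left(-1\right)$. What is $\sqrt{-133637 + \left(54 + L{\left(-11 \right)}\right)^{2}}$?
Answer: $2 i \sqrt{32653} \approx 361.4 i$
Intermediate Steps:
$L{\left(I \right)} = 1$
$\sqrt{-133637 + \left(54 + L{\left(-11 \right)}\right)^{2}} = \sqrt{-133637 + \left(54 + 1\right)^{2}} = \sqrt{-133637 + 55^{2}} = \sqrt{-133637 + 3025} = \sqrt{-130612} = 2 i \sqrt{32653}$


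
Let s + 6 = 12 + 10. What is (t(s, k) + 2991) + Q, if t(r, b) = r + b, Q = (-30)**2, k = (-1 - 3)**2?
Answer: 3923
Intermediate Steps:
k = 16 (k = (-4)**2 = 16)
s = 16 (s = -6 + (12 + 10) = -6 + 22 = 16)
Q = 900
t(r, b) = b + r
(t(s, k) + 2991) + Q = ((16 + 16) + 2991) + 900 = (32 + 2991) + 900 = 3023 + 900 = 3923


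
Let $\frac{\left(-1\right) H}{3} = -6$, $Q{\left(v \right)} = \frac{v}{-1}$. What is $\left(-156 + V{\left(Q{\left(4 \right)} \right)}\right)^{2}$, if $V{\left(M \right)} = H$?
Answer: $19044$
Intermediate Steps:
$Q{\left(v \right)} = - v$ ($Q{\left(v \right)} = v \left(-1\right) = - v$)
$H = 18$ ($H = \left(-3\right) \left(-6\right) = 18$)
$V{\left(M \right)} = 18$
$\left(-156 + V{\left(Q{\left(4 \right)} \right)}\right)^{2} = \left(-156 + 18\right)^{2} = \left(-138\right)^{2} = 19044$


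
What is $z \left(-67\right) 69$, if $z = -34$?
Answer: $157182$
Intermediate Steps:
$z \left(-67\right) 69 = \left(-34\right) \left(-67\right) 69 = 2278 \cdot 69 = 157182$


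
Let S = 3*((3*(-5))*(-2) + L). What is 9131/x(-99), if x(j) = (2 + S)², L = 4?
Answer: 9131/10816 ≈ 0.84421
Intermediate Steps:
S = 102 (S = 3*((3*(-5))*(-2) + 4) = 3*(-15*(-2) + 4) = 3*(30 + 4) = 3*34 = 102)
x(j) = 10816 (x(j) = (2 + 102)² = 104² = 10816)
9131/x(-99) = 9131/10816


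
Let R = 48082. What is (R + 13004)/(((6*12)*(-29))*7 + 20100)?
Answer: 10181/914 ≈ 11.139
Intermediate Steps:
(R + 13004)/(((6*12)*(-29))*7 + 20100) = (48082 + 13004)/(((6*12)*(-29))*7 + 20100) = 61086/((72*(-29))*7 + 20100) = 61086/(-2088*7 + 20100) = 61086/(-14616 + 20100) = 61086/5484 = 61086*(1/5484) = 10181/914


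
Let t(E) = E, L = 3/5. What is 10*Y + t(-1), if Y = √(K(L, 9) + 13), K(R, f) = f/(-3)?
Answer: -1 + 10*√10 ≈ 30.623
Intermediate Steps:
L = ⅗ (L = 3*(⅕) = ⅗ ≈ 0.60000)
K(R, f) = -f/3 (K(R, f) = f*(-⅓) = -f/3)
Y = √10 (Y = √(-⅓*9 + 13) = √(-3 + 13) = √10 ≈ 3.1623)
10*Y + t(-1) = 10*√10 - 1 = -1 + 10*√10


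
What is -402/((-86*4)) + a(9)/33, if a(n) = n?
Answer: 2727/1892 ≈ 1.4413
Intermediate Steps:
-402/((-86*4)) + a(9)/33 = -402/((-86*4)) + 9/33 = -402/(-344) + 9*(1/33) = -402*(-1/344) + 3/11 = 201/172 + 3/11 = 2727/1892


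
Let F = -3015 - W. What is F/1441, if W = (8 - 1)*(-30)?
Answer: -255/131 ≈ -1.9466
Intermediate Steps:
W = -210 (W = 7*(-30) = -210)
F = -2805 (F = -3015 - 1*(-210) = -3015 + 210 = -2805)
F/1441 = -2805/1441 = -2805*1/1441 = -255/131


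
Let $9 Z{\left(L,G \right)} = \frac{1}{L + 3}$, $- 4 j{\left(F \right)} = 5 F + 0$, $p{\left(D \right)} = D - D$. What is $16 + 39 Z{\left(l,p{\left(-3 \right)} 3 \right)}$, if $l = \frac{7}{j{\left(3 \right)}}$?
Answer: $\frac{337}{17} \approx 19.824$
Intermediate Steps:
$p{\left(D \right)} = 0$
$j{\left(F \right)} = - \frac{5 F}{4}$ ($j{\left(F \right)} = - \frac{5 F + 0}{4} = - \frac{5 F}{4}$)
$l = - \frac{28}{15}$ ($l = \frac{7}{\left(- \frac{5}{4}\right) 3} = \frac{7}{- \frac{15}{4}} = 7 \left(- \frac{4}{15}\right) = - \frac{28}{15} \approx -1.8667$)
$Z{\left(L,G \right)} = \frac{1}{9 \left(3 + L\right)}$ ($Z{\left(L,G \right)} = \frac{1}{9 \left(L + 3\right)} = \frac{1}{9 \left(3 + L\right)}$)
$16 + 39 Z{\left(l,p{\left(-3 \right)} 3 \right)} = 16 + 39 \frac{1}{9 \left(3 - \frac{28}{15}\right)} = 16 + 39 \frac{1}{9 \cdot \frac{17}{15}} = 16 + 39 \cdot \frac{1}{9} \cdot \frac{15}{17} = 16 + 39 \cdot \frac{5}{51} = 16 + \frac{65}{17} = \frac{337}{17}$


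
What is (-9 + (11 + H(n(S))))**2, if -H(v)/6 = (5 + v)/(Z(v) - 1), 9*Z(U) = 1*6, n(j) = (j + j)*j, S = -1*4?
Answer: 446224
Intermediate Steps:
S = -4
n(j) = 2*j**2 (n(j) = (2*j)*j = 2*j**2)
Z(U) = 2/3 (Z(U) = (1*6)/9 = (1/9)*6 = 2/3)
H(v) = 90 + 18*v (H(v) = -6*(5 + v)/(2/3 - 1) = -6*(5 + v)/(-1/3) = -6*(5 + v)*(-3) = -6*(-15 - 3*v) = 90 + 18*v)
(-9 + (11 + H(n(S))))**2 = (-9 + (11 + (90 + 18*(2*(-4)**2))))**2 = (-9 + (11 + (90 + 18*(2*16))))**2 = (-9 + (11 + (90 + 18*32)))**2 = (-9 + (11 + (90 + 576)))**2 = (-9 + (11 + 666))**2 = (-9 + 677)**2 = 668**2 = 446224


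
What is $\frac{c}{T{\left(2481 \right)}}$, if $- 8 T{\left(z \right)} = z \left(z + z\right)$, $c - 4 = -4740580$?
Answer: $\frac{6320768}{2051787} \approx 3.0806$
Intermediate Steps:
$c = -4740576$ ($c = 4 - 4740580 = -4740576$)
$T{\left(z \right)} = - \frac{z^{2}}{4}$ ($T{\left(z \right)} = - \frac{z \left(z + z\right)}{8} = - \frac{z 2 z}{8} = - \frac{2 z^{2}}{8} = - \frac{z^{2}}{4}$)
$\frac{c}{T{\left(2481 \right)}} = - \frac{4740576}{\left(- \frac{1}{4}\right) 2481^{2}} = - \frac{4740576}{\left(- \frac{1}{4}\right) 6155361} = - \frac{4740576}{- \frac{6155361}{4}} = \left(-4740576\right) \left(- \frac{4}{6155361}\right) = \frac{6320768}{2051787}$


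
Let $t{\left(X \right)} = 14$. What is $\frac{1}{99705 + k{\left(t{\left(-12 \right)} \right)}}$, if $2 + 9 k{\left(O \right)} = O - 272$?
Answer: $\frac{9}{897085} \approx 1.0032 \cdot 10^{-5}$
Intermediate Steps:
$k{\left(O \right)} = - \frac{274}{9} + \frac{O}{9}$ ($k{\left(O \right)} = - \frac{2}{9} + \frac{O - 272}{9} = - \frac{2}{9} + \frac{-272 + O}{9} = - \frac{2}{9} + \left(- \frac{272}{9} + \frac{O}{9}\right) = - \frac{274}{9} + \frac{O}{9}$)
$\frac{1}{99705 + k{\left(t{\left(-12 \right)} \right)}} = \frac{1}{99705 + \left(- \frac{274}{9} + \frac{1}{9} \cdot 14\right)} = \frac{1}{99705 + \left(- \frac{274}{9} + \frac{14}{9}\right)} = \frac{1}{99705 - \frac{260}{9}} = \frac{1}{\frac{897085}{9}} = \frac{9}{897085}$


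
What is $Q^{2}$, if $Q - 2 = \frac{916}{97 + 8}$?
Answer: $\frac{1267876}{11025} \approx 115.0$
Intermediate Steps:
$Q = \frac{1126}{105}$ ($Q = 2 + \frac{916}{97 + 8} = 2 + \frac{916}{105} = \frac{1126}{105} \approx 10.724$)
$Q^{2} = \left(\frac{1126}{105}\right)^{2} = \frac{1267876}{11025}$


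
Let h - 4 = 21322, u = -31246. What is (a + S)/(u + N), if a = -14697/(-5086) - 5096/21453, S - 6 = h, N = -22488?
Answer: -2327823000541/5862914483172 ≈ -0.39704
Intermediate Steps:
h = 21326 (h = 4 + 21322 = 21326)
S = 21332 (S = 6 + 21326 = 21332)
a = 289376485/109109958 (a = -14697*(-1/5086) - 5096*1/21453 = 14697/5086 - 5096/21453 = 289376485/109109958 ≈ 2.6522)
(a + S)/(u + N) = (289376485/109109958 + 21332)/(-31246 - 22488) = (2327823000541/109109958)/(-53734) = (2327823000541/109109958)*(-1/53734) = -2327823000541/5862914483172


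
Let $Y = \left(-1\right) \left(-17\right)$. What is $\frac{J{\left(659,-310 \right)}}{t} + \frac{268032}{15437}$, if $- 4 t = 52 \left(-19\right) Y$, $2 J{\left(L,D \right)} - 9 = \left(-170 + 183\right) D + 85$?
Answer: $\frac{1095086352}{64819963} \approx 16.894$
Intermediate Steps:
$J{\left(L,D \right)} = 47 + \frac{13 D}{2}$ ($J{\left(L,D \right)} = \frac{9}{2} + \frac{\left(-170 + 183\right) D + 85}{2} = \frac{9}{2} + \frac{13 D + 85}{2} = \frac{9}{2} + \frac{85 + 13 D}{2} = \frac{9}{2} + \left(\frac{85}{2} + \frac{13 D}{2}\right) = 47 + \frac{13 D}{2}$)
$Y = 17$
$t = 4199$ ($t = - \frac{52 \left(-19\right) 17}{4} = - \frac{\left(-988\right) 17}{4} = \left(- \frac{1}{4}\right) \left(-16796\right) = 4199$)
$\frac{J{\left(659,-310 \right)}}{t} + \frac{268032}{15437} = \frac{47 + \frac{13}{2} \left(-310\right)}{4199} + \frac{268032}{15437} = \left(47 - 2015\right) \frac{1}{4199} + 268032 \cdot \frac{1}{15437} = \left(-1968\right) \frac{1}{4199} + \frac{268032}{15437} = - \frac{1968}{4199} + \frac{268032}{15437} = \frac{1095086352}{64819963}$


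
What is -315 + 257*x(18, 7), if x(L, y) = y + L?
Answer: 6110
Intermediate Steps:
x(L, y) = L + y
-315 + 257*x(18, 7) = -315 + 257*(18 + 7) = -315 + 257*25 = -315 + 6425 = 6110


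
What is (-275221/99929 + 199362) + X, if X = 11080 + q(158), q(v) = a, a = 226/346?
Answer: 3638025419658/17287717 ≈ 2.1044e+5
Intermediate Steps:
a = 113/173 (a = 226*(1/346) = 113/173 ≈ 0.65318)
q(v) = 113/173
X = 1916953/173 (X = 11080 + 113/173 = 1916953/173 ≈ 11081.)
(-275221/99929 + 199362) + X = (-275221/99929 + 199362) + 1916953/173 = 19921770077/99929 + 1916953/173 = 3638025419658/17287717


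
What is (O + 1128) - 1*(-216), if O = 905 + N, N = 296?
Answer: 2545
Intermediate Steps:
O = 1201 (O = 905 + 296 = 1201)
(O + 1128) - 1*(-216) = (1201 + 1128) - 1*(-216) = 2329 + 216 = 2545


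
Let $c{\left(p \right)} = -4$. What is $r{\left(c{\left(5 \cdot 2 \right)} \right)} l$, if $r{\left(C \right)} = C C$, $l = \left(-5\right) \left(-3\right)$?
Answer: $240$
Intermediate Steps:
$l = 15$
$r{\left(C \right)} = C^{2}$
$r{\left(c{\left(5 \cdot 2 \right)} \right)} l = \left(-4\right)^{2} \cdot 15 = 16 \cdot 15 = 240$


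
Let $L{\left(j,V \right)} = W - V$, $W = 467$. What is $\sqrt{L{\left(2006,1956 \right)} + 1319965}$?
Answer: $2 \sqrt{329619} \approx 1148.3$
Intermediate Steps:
$L{\left(j,V \right)} = 467 - V$
$\sqrt{L{\left(2006,1956 \right)} + 1319965} = \sqrt{\left(467 - 1956\right) + 1319965} = \sqrt{-1489 + 1319965} = \sqrt{1318476} = 2 \sqrt{329619}$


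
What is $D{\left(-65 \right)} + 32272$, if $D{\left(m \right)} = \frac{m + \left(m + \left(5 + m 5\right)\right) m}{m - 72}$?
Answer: $\frac{4396304}{137} \approx 32090.0$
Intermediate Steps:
$D{\left(m \right)} = \frac{m + m \left(5 + 6 m\right)}{-72 + m}$ ($D{\left(m \right)} = \frac{m + \left(m + \left(5 + 5 m\right)\right) m}{-72 + m} = \frac{m + \left(5 + 6 m\right) m}{-72 + m} = \frac{m + m \left(5 + 6 m\right)}{-72 + m}$)
$D{\left(-65 \right)} + 32272 = 6 \left(-65\right) \frac{1}{-72 - 65} \left(1 - 65\right) + 32272 = 6 \left(-65\right) \frac{1}{-137} \left(-64\right) + 32272 = 6 \left(-65\right) \left(- \frac{1}{137}\right) \left(-64\right) + 32272 = - \frac{24960}{137} + 32272 = \frac{4396304}{137}$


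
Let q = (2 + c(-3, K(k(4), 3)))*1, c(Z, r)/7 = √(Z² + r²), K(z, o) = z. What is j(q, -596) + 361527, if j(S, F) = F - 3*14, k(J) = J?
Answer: 360889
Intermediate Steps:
c(Z, r) = 7*√(Z² + r²)
q = 37 (q = (2 + 7*√((-3)² + 4²))*1 = (2 + 7*√(9 + 16))*1 = (2 + 7*√25)*1 = (2 + 7*5)*1 = (2 + 35)*1 = 37*1 = 37)
j(S, F) = -42 + F (j(S, F) = F - 42 = -42 + F)
j(q, -596) + 361527 = (-42 - 596) + 361527 = -638 + 361527 = 360889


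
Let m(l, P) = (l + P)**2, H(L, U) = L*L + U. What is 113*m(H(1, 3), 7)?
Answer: 13673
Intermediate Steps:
H(L, U) = U + L**2 (H(L, U) = L**2 + U = U + L**2)
m(l, P) = (P + l)**2
113*m(H(1, 3), 7) = 113*(7 + (3 + 1**2))**2 = 113*(7 + (3 + 1))**2 = 113*(7 + 4)**2 = 113*11**2 = 113*121 = 13673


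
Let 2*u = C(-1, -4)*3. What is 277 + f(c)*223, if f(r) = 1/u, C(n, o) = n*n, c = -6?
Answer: 1277/3 ≈ 425.67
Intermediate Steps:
C(n, o) = n²
u = 3/2 (u = ((-1)²*3)/2 = (1*3)/2 = (½)*3 = 3/2 ≈ 1.5000)
f(r) = ⅔ (f(r) = 1/(3/2) = ⅔)
277 + f(c)*223 = 277 + (⅔)*223 = 277 + 446/3 = 1277/3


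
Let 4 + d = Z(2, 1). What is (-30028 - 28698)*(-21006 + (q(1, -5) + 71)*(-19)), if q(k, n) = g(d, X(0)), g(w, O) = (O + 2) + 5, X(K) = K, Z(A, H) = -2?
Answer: 1320630288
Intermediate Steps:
d = -6 (d = -4 - 2 = -6)
g(w, O) = 7 + O (g(w, O) = (2 + O) + 5 = 7 + O)
q(k, n) = 7 (q(k, n) = 7 + 0 = 7)
(-30028 - 28698)*(-21006 + (q(1, -5) + 71)*(-19)) = (-30028 - 28698)*(-21006 + (7 + 71)*(-19)) = -58726*(-21006 + 78*(-19)) = -58726*(-21006 - 1482) = -58726*(-22488) = 1320630288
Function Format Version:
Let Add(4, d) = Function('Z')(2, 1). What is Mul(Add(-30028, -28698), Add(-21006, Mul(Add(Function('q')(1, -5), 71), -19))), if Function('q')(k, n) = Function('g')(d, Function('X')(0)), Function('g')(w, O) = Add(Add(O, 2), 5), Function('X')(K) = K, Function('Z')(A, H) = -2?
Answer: 1320630288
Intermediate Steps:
d = -6 (d = Add(-4, -2) = -6)
Function('g')(w, O) = Add(7, O) (Function('g')(w, O) = Add(Add(2, O), 5) = Add(7, O))
Function('q')(k, n) = 7 (Function('q')(k, n) = Add(7, 0) = 7)
Mul(Add(-30028, -28698), Add(-21006, Mul(Add(Function('q')(1, -5), 71), -19))) = Mul(Add(-30028, -28698), Add(-21006, Mul(Add(7, 71), -19))) = Mul(-58726, Add(-21006, Mul(78, -19))) = Mul(-58726, Add(-21006, -1482)) = Mul(-58726, -22488) = 1320630288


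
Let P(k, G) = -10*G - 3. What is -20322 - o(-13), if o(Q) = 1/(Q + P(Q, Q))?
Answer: -2316709/114 ≈ -20322.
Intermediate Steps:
P(k, G) = -3 - 10*G
o(Q) = 1/(-3 - 9*Q) (o(Q) = 1/(Q + (-3 - 10*Q)) = 1/(-3 - 9*Q))
-20322 - o(-13) = -20322 - (-1)/(3 + 9*(-13)) = -20322 - (-1)/(3 - 117) = -20322 - (-1)/(-114) = -20322 - (-1)*(-1)/114 = -20322 - 1*1/114 = -20322 - 1/114 = -2316709/114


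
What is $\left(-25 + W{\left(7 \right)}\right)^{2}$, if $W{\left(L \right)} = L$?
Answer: $324$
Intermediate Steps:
$\left(-25 + W{\left(7 \right)}\right)^{2} = \left(-25 + 7\right)^{2} = \left(-18\right)^{2} = 324$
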